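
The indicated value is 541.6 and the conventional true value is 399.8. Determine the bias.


Systematic error = measured - true
= 541.6 - 399.8
= 141.8000

141.8000


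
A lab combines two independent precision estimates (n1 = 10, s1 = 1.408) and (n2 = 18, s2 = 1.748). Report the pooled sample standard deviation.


s_p = sqrt(((n1-1)*s1^2 + (n2-1)*s2^2) / (n1+n2-2))
numerator = (10-1)*1.408^2 + (18-1)*1.748^2 = 17.842176 + 51.943568 = 69.785744
denominator = 10 + 18 - 2 = 26
s_p^2 = 69.785744 / 26 = 2.6840671
s_p = sqrt(2.6840671) = 1.6383

1.6383


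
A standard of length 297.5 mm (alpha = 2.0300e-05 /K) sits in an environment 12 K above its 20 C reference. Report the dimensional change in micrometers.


dL = L * alpha * dT
= 297.5 * 2.0300e-05 * 12
= 0.0724710 mm
dL_um = 0.0724710 * 1000 = 72.4710 um

72.4710


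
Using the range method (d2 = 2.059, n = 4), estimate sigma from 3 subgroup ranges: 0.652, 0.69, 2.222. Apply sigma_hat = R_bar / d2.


R_bar = (0.652 + 0.69 + 2.222) / 3
R_bar = 3.564 / 3 = 1.188
sigma_hat = R_bar / d2 = 1.188 / 2.059 = 0.5770

0.5770


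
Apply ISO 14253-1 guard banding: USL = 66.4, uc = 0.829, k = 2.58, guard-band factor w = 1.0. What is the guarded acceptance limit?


U = k * uc = 2.58 * 0.829 = 2.13882
guard band g = w * U = 1.0 * 2.13882 = 2.13882
AL = USL - g = 66.4 - 2.13882
AL = 64.2612

64.2612


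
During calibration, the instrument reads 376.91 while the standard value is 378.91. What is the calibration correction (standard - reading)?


Correction = standard - reading
= 378.91 - 376.91
= 2.0000

2.0000


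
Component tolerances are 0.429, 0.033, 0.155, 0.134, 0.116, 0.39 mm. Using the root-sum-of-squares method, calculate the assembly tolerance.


RSS = sqrt(0.429^2 + 0.033^2 + 0.155^2 + 0.134^2 + 0.116^2 + 0.39^2)
= sqrt(0.392667)
= 0.6266

0.6266


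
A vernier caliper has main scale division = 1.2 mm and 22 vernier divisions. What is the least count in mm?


LC = MSD / n_div
= 1.2 / 22
= 0.0545

0.0545


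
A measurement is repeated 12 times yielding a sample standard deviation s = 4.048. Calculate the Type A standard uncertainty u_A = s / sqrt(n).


u_A = s / sqrt(n)
u_A = 4.048 / sqrt(12)
u_A = 4.048 / 3.4641016
u_A = 1.1686

1.1686


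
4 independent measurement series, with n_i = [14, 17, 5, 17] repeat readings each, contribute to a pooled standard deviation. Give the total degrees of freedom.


nu = sum_i (n_i - 1)
nu = ((14 - 1) + (17 - 1) + (5 - 1) + (17 - 1))
nu = 13 + 16 + 4 + 16
nu = 49

49


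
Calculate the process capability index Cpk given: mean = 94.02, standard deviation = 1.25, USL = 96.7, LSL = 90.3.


Cpu = (USL - mean) / (3*sigma) = (96.7 - 94.02) / (3*1.25) = 0.7147
Cpl = (mean - LSL) / (3*sigma) = (94.02 - 90.3) / (3*1.25) = 0.9920
Cpk = min(Cpu, Cpl) = 0.7147

0.7147


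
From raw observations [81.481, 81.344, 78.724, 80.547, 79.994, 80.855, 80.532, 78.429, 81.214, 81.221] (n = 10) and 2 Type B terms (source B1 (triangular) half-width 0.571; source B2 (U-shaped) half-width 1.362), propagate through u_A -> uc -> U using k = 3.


mean = (81.481 + 81.344 + 78.724 + 80.547 + 79.994 + 80.855 + 80.532 + 78.429 + 81.214 + 81.221) / 10 = 80.4341
s = sqrt(sum((x - mean)^2)/(n-1)) = 1.079579
u_A = s / sqrt(n) = 1.079579 / sqrt(10) = 0.34139286
u_B1 = 0.571 / sqrt(6) = 0.23310977
u_B2 = 1.362 / sqrt(2) = 0.96307944
uc = sqrt(0.34139286^2 + 0.23310977^2 + 0.96307944^2) = 1.0480512
U = k * uc = 3 * 1.0480512
U = 3.1442

3.1442


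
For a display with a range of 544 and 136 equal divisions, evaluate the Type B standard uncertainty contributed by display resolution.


resolution = range / divisions
resolution = 544 / 136 = 4
u_res = resolution / (2*sqrt(3))
u_res = 4 / 3.4641016
u_res = 1.1547

1.1547


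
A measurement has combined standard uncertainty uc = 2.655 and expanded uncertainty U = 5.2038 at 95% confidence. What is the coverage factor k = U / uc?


k = U / uc
k = 5.2038 / 2.655
k = 1.96

1.96


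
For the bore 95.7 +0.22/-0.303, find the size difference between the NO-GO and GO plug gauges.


GO = nominal - lower_tol (smallest hole = maximum material condition)
GO = 95.7 - 0.303 = 95.397
NO-GO = nominal + upper_tol (largest hole = least material condition)
NO-GO = 95.7 + 0.22 = 95.92
spread = NO-GO - GO = 95.92 - 95.397 = 0.5230

0.5230


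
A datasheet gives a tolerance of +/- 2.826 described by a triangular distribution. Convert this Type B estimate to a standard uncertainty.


u_B = half_width / sqrt(6)
u_B = 2.826 / 2.4494897
u_B = 1.1537

1.1537


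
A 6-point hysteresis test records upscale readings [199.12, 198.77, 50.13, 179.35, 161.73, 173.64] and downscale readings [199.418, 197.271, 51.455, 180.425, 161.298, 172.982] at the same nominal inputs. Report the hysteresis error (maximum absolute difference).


|199.12 - 199.418| = 0.2980
|198.77 - 197.271| = 1.4990
|50.13 - 51.455| = 1.3250
|179.35 - 180.425| = 1.0750
|161.73 - 161.298| = 0.4320
|173.64 - 172.982| = 0.6580
hysteresis = max(diffs) = 1.4990

1.4990


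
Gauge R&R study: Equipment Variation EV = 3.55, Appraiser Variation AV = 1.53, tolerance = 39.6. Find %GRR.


GRR = sqrt(EV^2 + AV^2) = sqrt(3.55^2 + 1.53^2) = 3.8656694
%GRR = GRR / tol * 100 = 3.8656694 / 39.6 * 100
%GRR = 9.7618

9.7618


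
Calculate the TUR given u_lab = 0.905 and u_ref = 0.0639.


TUR = u_lab / u_ref
= 0.905 / 0.0639
= 14.1628

14.1628


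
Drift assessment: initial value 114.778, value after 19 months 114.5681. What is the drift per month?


rate = (v2 - v1) / months
= (114.5681 - 114.778) / 19
= -0.2099 / 19
= -0.0110

-0.0110


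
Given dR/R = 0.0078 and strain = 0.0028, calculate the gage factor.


GF = (dR/R) / epsilon
= 0.0078 / 0.0028
= 2.7857

2.7857


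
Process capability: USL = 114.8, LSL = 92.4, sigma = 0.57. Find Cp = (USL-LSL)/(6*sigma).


Cp = (USL - LSL) / (6 * sigma)
= (114.8 - 92.4) / (6 * 0.57)
= 22.4000 / 3.4200
= 6.5497

6.5497


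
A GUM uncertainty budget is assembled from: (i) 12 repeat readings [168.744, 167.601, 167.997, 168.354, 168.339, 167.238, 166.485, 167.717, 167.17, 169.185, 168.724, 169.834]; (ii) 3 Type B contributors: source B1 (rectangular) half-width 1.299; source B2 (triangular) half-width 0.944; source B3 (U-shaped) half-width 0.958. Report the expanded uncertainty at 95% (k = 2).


mean = (168.744 + 167.601 + 167.997 + 168.354 + 168.339 + 167.238 + 166.485 + 167.717 + 167.17 + 169.185 + 168.724 + 169.834) / 12 = 168.1156667
s = sqrt(sum((x - mean)^2)/(n-1)) = 0.94046665
u_A = s / sqrt(n) = 0.94046665 / sqrt(12) = 0.27148934
u_B1 = 1.299 / sqrt(3) = 0.749978
u_B2 = 0.944 / sqrt(6) = 0.38538639
u_B3 = 0.958 / sqrt(2) = 0.6774083
uc = sqrt(0.27148934^2 + 0.749978^2 + 0.38538639^2 + 0.6774083^2) = 1.1151583
U = k * uc = 2 * 1.1151583
U = 2.2303

2.2303


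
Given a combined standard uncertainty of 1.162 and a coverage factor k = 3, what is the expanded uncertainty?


U = k * uc
U = 3 * 1.162
U = 3.4860

3.4860


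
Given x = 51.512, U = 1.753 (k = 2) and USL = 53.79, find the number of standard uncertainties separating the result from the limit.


u = U / k = 1.753 / 2 = 0.8765
margin = |USL - x| = |53.79 - 51.512| = 2.278
z = margin / u = 2.278 / 0.8765
z = 2.5990

2.5990


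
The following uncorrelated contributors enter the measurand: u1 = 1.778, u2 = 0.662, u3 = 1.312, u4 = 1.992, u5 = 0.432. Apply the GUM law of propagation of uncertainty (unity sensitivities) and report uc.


uc = sqrt(1.778^2 + 0.662^2 + 1.312^2 + 1.992^2 + 0.432^2)
uc = sqrt(9.47556)
uc = 3.0782

3.0782


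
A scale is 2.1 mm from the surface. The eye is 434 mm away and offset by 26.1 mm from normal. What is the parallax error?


error = h * offset / d
= 2.1 * 26.1 / 434
= 0.1263

0.1263


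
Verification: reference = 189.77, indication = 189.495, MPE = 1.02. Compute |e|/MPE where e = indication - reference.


e = indication - reference = 189.495 - 189.77 = -0.2750
|e| = 0.2750
ratio = |e| / MPE = 0.2750 / 1.02
ratio = 0.2696

0.2696


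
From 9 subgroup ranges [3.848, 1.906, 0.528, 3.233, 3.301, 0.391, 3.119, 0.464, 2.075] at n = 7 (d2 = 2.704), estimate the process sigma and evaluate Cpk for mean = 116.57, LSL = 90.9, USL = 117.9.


R_bar = (3.848 + 1.906 + 0.528 + 3.233 + 3.301 + 0.391 + 3.119 + 0.464 + 2.075) / 9 = 2.0961111
sigma = R_bar / d2 = 2.0961111 / 2.704 = 0.77518902
Cp = (USL - LSL)/(6*sigma) = (117.9 - 90.9)/(6*0.77518902) = 5.8050
Cpu = (117.9 - 116.57)/(3*0.77518902) = 0.5719
Cpl = (116.57 - 90.9)/(3*0.77518902) = 11.0382
Cpk = min(Cpu, Cpl) = 0.5719

0.5719


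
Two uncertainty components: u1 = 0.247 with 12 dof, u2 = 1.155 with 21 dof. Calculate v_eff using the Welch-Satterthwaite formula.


uc = sqrt(u1^2 + u2^2) = sqrt(0.247^2 + 1.155^2) = 1.1811156
v_eff = uc^4 / (u1^4/v1 + u2^4/v2)
= 1.1811156^4 / (0.247^4/12 + 1.155^4/21)
= 1.94612 / 0.085054113
v_eff = 22.8810

22.8810


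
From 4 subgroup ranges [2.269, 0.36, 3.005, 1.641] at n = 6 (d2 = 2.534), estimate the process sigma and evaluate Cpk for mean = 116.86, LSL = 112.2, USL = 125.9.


R_bar = (2.269 + 0.36 + 3.005 + 1.641) / 4 = 1.81875
sigma = R_bar / d2 = 1.81875 / 2.534 = 0.71773875
Cp = (USL - LSL)/(6*sigma) = (125.9 - 112.2)/(6*0.71773875) = 3.1813
Cpu = (125.9 - 116.86)/(3*0.71773875) = 4.1984
Cpl = (116.86 - 112.2)/(3*0.71773875) = 2.1642
Cpk = min(Cpu, Cpl) = 2.1642

2.1642


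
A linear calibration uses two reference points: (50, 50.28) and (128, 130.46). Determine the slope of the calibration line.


slope = (y2 - y1) / (x2 - x1)
= (130.46 - 50.28) / (128 - 50)
= 80.1800 / 78
= 1.0279

1.0279


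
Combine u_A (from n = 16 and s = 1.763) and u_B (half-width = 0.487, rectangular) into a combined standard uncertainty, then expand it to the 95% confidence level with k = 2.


u_A = s / sqrt(n) = 1.763 / sqrt(16) = 0.44075
u_B = half_width / sqrt(3) = 0.487 / sqrt(3) = 0.28116958
uc = sqrt(u_A^2 + u_B^2) = sqrt(0.44075^2 + 0.28116958^2) = 0.52279718
U = k * uc = 2 * 0.52279718
U = 1.0456

1.0456


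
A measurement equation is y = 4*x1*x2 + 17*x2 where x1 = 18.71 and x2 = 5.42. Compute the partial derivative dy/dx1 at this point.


y = 4*x1*x2 + 17*x2
dy/dx1 = 4*x2
Evaluate at x2 = 5.42: c1 = 4 * 5.42
c1 = 21.6800

21.6800


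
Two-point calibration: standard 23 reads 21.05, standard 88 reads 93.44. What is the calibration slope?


slope = (y2 - y1) / (x2 - x1)
= (93.44 - 21.05) / (88 - 23)
= 72.3900 / 65
= 1.1137

1.1137


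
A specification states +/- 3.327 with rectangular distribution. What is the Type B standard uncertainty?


u_B = half_width / sqrt(3)
u_B = 3.327 / 1.7320508
u_B = 1.9208

1.9208


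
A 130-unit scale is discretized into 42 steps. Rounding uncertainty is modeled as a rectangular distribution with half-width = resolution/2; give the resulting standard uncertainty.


resolution = range / divisions
resolution = 130 / 42 = 3.0952381
u_res = resolution / (2*sqrt(3))
u_res = 3.0952381 / 3.4641016
u_res = 0.8935

0.8935


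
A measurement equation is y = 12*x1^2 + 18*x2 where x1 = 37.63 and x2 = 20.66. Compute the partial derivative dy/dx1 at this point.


y = 12*x1^2 + 18*x2
dy/dx1 = 2*12*x1
Evaluate at x1 = 37.63: c1 = 24 * 37.63
c1 = 903.1200

903.1200


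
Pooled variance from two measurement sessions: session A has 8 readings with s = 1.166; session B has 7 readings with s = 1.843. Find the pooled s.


s_p = sqrt(((n1-1)*s1^2 + (n2-1)*s2^2) / (n1+n2-2))
numerator = (8-1)*1.166^2 + (7-1)*1.843^2 = 9.516892 + 20.379894 = 29.896786
denominator = 8 + 7 - 2 = 13
s_p^2 = 29.896786 / 13 = 2.2997528
s_p = sqrt(2.2997528) = 1.5165

1.5165


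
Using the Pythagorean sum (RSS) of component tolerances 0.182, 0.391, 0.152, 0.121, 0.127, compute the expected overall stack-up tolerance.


RSS = sqrt(0.182^2 + 0.391^2 + 0.152^2 + 0.121^2 + 0.127^2)
= sqrt(0.239879)
= 0.4898

0.4898


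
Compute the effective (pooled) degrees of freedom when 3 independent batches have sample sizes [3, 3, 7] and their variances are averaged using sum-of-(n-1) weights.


nu = sum_i (n_i - 1)
nu = ((3 - 1) + (3 - 1) + (7 - 1))
nu = 2 + 2 + 6
nu = 10

10


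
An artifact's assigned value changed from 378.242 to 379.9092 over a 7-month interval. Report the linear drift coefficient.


rate = (v2 - v1) / months
= (379.9092 - 378.242) / 7
= 1.6672 / 7
= 0.2382

0.2382


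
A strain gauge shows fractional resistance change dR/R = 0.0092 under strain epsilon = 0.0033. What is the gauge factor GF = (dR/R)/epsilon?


GF = (dR/R) / epsilon
= 0.0092 / 0.0033
= 2.7879

2.7879


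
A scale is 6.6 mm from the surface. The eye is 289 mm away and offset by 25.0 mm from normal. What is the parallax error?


error = h * offset / d
= 6.6 * 25.0 / 289
= 0.5709

0.5709


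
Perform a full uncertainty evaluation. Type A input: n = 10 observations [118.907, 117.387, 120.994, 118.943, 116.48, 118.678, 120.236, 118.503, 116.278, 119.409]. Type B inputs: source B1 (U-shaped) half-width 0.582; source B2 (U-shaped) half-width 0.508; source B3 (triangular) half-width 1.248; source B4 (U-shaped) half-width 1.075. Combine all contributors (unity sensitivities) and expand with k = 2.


mean = (118.907 + 117.387 + 120.994 + 118.943 + 116.48 + 118.678 + 120.236 + 118.503 + 116.278 + 119.409) / 10 = 118.5815
s = sqrt(sum((x - mean)^2)/(n-1)) = 1.5145089
u_A = s / sqrt(n) = 1.5145089 / sqrt(10) = 0.47892977
u_B1 = 0.582 / sqrt(2) = 0.41153615
u_B2 = 0.508 / sqrt(2) = 0.35921024
u_B3 = 1.248 / sqrt(6) = 0.50949387
u_B4 = 1.075 / sqrt(2) = 0.76013979
uc = sqrt(0.47892977^2 + 0.41153615^2 + 0.35921024^2 + 0.50949387^2 + 0.76013979^2) = 1.1684024
U = k * uc = 2 * 1.1684024
U = 2.3368

2.3368


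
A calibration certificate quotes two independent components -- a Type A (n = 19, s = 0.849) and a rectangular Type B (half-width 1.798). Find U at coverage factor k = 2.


u_A = s / sqrt(n) = 0.849 / sqrt(19) = 0.19477396
u_B = half_width / sqrt(3) = 1.798 / sqrt(3) = 1.0380758
uc = sqrt(u_A^2 + u_B^2) = sqrt(0.19477396^2 + 1.0380758^2) = 1.0561904
U = k * uc = 2 * 1.0561904
U = 2.1124

2.1124


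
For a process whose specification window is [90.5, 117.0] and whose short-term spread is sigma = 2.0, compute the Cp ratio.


Cp = (USL - LSL) / (6 * sigma)
= (117.0 - 90.5) / (6 * 2.0)
= 26.5000 / 12.0000
= 2.2083

2.2083


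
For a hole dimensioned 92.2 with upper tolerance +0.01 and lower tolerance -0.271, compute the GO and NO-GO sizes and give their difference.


GO = nominal - lower_tol (smallest hole = maximum material condition)
GO = 92.2 - 0.271 = 91.929
NO-GO = nominal + upper_tol (largest hole = least material condition)
NO-GO = 92.2 + 0.01 = 92.21
spread = NO-GO - GO = 92.21 - 91.929 = 0.2810

0.2810


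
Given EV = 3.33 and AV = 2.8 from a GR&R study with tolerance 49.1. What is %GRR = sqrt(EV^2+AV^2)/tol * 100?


GRR = sqrt(EV^2 + AV^2) = sqrt(3.33^2 + 2.8^2) = 4.3507356
%GRR = GRR / tol * 100 = 4.3507356 / 49.1 * 100
%GRR = 8.8610

8.8610


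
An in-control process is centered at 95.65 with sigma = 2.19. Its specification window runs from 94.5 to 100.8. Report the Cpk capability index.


Cpu = (USL - mean) / (3*sigma) = (100.8 - 95.65) / (3*2.19) = 0.7839
Cpl = (mean - LSL) / (3*sigma) = (95.65 - 94.5) / (3*2.19) = 0.1750
Cpk = min(Cpu, Cpl) = 0.1750

0.1750


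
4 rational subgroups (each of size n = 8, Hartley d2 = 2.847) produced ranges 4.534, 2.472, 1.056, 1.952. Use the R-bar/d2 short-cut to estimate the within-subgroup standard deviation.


R_bar = (4.534 + 2.472 + 1.056 + 1.952) / 4
R_bar = 10.014 / 4 = 2.5035
sigma_hat = R_bar / d2 = 2.5035 / 2.847 = 0.8793

0.8793


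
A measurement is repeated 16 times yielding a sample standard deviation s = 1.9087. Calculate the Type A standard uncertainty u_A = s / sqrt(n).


u_A = s / sqrt(n)
u_A = 1.9087 / sqrt(16)
u_A = 1.9087 / 4
u_A = 0.4772

0.4772


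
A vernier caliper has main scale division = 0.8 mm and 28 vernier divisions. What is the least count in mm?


LC = MSD / n_div
= 0.8 / 28
= 0.0286

0.0286


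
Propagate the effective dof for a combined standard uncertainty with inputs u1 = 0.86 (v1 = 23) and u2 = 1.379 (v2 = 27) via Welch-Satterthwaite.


uc = sqrt(u1^2 + u2^2) = sqrt(0.86^2 + 1.379^2) = 1.6251895
v_eff = uc^4 / (u1^4/v1 + u2^4/v2)
= 1.6251895^4 / (0.86^4/23 + 1.379^4/27)
= 6.9761535 / 0.15771772
v_eff = 44.2319

44.2319


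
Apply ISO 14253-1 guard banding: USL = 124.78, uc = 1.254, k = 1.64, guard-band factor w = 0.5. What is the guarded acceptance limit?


U = k * uc = 1.64 * 1.254 = 2.05656
guard band g = w * U = 0.5 * 2.05656 = 1.02828
AL = USL - g = 124.78 - 1.02828
AL = 123.7517

123.7517


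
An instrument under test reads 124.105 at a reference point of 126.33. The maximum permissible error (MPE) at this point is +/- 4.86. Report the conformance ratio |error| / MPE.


e = indication - reference = 124.105 - 126.33 = -2.2250
|e| = 2.2250
ratio = |e| / MPE = 2.2250 / 4.86
ratio = 0.4578

0.4578


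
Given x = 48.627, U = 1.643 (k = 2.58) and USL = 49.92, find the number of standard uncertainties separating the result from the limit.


u = U / k = 1.643 / 2.58 = 0.63682171
margin = |USL - x| = |49.92 - 48.627| = 1.293
z = margin / u = 1.293 / 0.63682171
z = 2.0304

2.0304


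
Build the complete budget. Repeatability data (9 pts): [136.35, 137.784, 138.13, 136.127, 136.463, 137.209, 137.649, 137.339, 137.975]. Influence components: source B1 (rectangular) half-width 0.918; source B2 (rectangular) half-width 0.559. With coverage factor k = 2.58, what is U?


mean = (136.35 + 137.784 + 138.13 + 136.127 + 136.463 + 137.209 + 137.649 + 137.339 + 137.975) / 9 = 137.2251111
s = sqrt(sum((x - mean)^2)/(n-1)) = 0.74489151
u_A = s / sqrt(n) = 0.74489151 / sqrt(9) = 0.24829717
u_B1 = 0.918 / sqrt(3) = 0.53000755
u_B2 = 0.559 / sqrt(3) = 0.3227388
uc = sqrt(0.24829717^2 + 0.53000755^2 + 0.3227388^2) = 0.66837102
U = k * uc = 2.58 * 0.66837102
U = 1.7244

1.7244


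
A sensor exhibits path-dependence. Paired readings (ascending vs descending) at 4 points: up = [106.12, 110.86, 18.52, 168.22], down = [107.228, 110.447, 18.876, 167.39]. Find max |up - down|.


|106.12 - 107.228| = 1.1080
|110.86 - 110.447| = 0.4130
|18.52 - 18.876| = 0.3560
|168.22 - 167.39| = 0.8300
hysteresis = max(diffs) = 1.1080

1.1080


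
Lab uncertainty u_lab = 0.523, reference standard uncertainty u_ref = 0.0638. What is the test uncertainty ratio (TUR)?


TUR = u_lab / u_ref
= 0.523 / 0.0638
= 8.1975

8.1975


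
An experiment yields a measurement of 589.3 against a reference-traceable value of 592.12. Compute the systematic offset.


Systematic error = measured - true
= 589.3 - 592.12
= -2.8200

-2.8200


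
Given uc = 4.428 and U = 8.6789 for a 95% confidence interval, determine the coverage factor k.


k = U / uc
k = 8.6789 / 4.428
k = 1.96

1.96


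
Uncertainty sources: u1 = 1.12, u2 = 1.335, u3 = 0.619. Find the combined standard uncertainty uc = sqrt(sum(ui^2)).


uc = sqrt(1.12^2 + 1.335^2 + 0.619^2)
uc = sqrt(3.419786)
uc = 1.8493

1.8493


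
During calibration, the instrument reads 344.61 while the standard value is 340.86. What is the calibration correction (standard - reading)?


Correction = standard - reading
= 340.86 - 344.61
= -3.7500

-3.7500


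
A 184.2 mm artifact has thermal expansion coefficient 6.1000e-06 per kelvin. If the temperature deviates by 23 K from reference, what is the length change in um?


dL = L * alpha * dT
= 184.2 * 6.1000e-06 * 23
= 0.0258433 mm
dL_um = 0.0258433 * 1000 = 25.8433 um

25.8433


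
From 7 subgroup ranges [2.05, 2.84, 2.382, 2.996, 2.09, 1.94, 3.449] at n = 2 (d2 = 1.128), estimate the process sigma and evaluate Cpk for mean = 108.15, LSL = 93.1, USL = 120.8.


R_bar = (2.05 + 2.84 + 2.382 + 2.996 + 2.09 + 1.94 + 3.449) / 7 = 2.5352857
sigma = R_bar / d2 = 2.5352857 / 1.128 = 2.2475937
Cp = (USL - LSL)/(6*sigma) = (120.8 - 93.1)/(6*2.2475937) = 2.0540
Cpu = (120.8 - 108.15)/(3*2.2475937) = 1.8761
Cpl = (108.15 - 93.1)/(3*2.2475937) = 2.2320
Cpk = min(Cpu, Cpl) = 1.8761

1.8761


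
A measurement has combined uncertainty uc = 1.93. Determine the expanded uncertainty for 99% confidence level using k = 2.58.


U = k * uc
U = 2.58 * 1.93
U = 4.9794

4.9794


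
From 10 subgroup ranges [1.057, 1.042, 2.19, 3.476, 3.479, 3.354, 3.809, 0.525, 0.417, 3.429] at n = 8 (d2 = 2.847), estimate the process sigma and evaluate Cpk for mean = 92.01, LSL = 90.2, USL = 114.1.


R_bar = (1.057 + 1.042 + 2.19 + 3.476 + 3.479 + 3.354 + 3.809 + 0.525 + 0.417 + 3.429) / 10 = 2.2778
sigma = R_bar / d2 = 2.2778 / 2.847 = 0.80007025
Cp = (USL - LSL)/(6*sigma) = (114.1 - 90.2)/(6*0.80007025) = 4.9787
Cpu = (114.1 - 92.01)/(3*0.80007025) = 9.2034
Cpl = (92.01 - 90.2)/(3*0.80007025) = 0.7541
Cpk = min(Cpu, Cpl) = 0.7541

0.7541


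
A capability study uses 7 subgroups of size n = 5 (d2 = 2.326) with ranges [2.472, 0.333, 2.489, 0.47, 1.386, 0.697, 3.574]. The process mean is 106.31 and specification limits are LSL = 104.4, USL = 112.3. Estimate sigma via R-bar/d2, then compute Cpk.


R_bar = (2.472 + 0.333 + 2.489 + 0.47 + 1.386 + 0.697 + 3.574) / 7 = 1.6315714
sigma = R_bar / d2 = 1.6315714 / 2.326 = 0.70144944
Cp = (USL - LSL)/(6*sigma) = (112.3 - 104.4)/(6*0.70144944) = 1.8771
Cpu = (112.3 - 106.31)/(3*0.70144944) = 2.8465
Cpl = (106.31 - 104.4)/(3*0.70144944) = 0.9076
Cpk = min(Cpu, Cpl) = 0.9076

0.9076


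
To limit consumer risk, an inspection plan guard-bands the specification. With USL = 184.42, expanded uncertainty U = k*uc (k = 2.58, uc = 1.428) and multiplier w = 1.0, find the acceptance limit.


U = k * uc = 2.58 * 1.428 = 3.68424
guard band g = w * U = 1.0 * 3.68424 = 3.68424
AL = USL - g = 184.42 - 3.68424
AL = 180.7358

180.7358


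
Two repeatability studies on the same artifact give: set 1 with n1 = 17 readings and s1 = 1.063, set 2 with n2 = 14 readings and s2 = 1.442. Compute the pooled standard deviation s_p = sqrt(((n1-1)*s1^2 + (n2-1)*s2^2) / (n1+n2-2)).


s_p = sqrt(((n1-1)*s1^2 + (n2-1)*s2^2) / (n1+n2-2))
numerator = (17-1)*1.063^2 + (14-1)*1.442^2 = 18.079504 + 27.031732 = 45.111236
denominator = 17 + 14 - 2 = 29
s_p^2 = 45.111236 / 29 = 1.5555599
s_p = sqrt(1.5555599) = 1.2472

1.2472


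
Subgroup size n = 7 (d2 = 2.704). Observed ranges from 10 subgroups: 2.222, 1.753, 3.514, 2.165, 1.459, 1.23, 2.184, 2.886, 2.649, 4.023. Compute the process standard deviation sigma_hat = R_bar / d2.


R_bar = (2.222 + 1.753 + 3.514 + 2.165 + 1.459 + 1.23 + 2.184 + 2.886 + 2.649 + 4.023) / 10
R_bar = 24.085 / 10 = 2.4085
sigma_hat = R_bar / d2 = 2.4085 / 2.704 = 0.8907

0.8907


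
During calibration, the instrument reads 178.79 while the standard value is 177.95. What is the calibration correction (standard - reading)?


Correction = standard - reading
= 177.95 - 178.79
= -0.8400

-0.8400


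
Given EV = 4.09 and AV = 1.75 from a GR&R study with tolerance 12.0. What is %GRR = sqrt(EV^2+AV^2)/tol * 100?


GRR = sqrt(EV^2 + AV^2) = sqrt(4.09^2 + 1.75^2) = 4.4486627
%GRR = GRR / tol * 100 = 4.4486627 / 12.0 * 100
%GRR = 37.0722

37.0722


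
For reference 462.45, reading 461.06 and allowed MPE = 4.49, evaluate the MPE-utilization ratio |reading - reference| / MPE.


e = indication - reference = 461.06 - 462.45 = -1.3900
|e| = 1.3900
ratio = |e| / MPE = 1.3900 / 4.49
ratio = 0.3096

0.3096


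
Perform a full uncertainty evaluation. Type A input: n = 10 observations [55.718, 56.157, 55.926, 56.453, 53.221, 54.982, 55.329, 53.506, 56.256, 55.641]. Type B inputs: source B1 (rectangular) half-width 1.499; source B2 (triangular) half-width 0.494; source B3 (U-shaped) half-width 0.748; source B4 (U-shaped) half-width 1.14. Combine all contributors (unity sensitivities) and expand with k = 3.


mean = (55.718 + 56.157 + 55.926 + 56.453 + 53.221 + 54.982 + 55.329 + 53.506 + 56.256 + 55.641) / 10 = 55.3189
s = sqrt(sum((x - mean)^2)/(n-1)) = 1.1205031
u_A = s / sqrt(n) = 1.1205031 / sqrt(10) = 0.35433419
u_B1 = 1.499 / sqrt(3) = 0.86544805
u_B2 = 0.494 / sqrt(6) = 0.20167466
u_B3 = 0.748 / sqrt(2) = 0.52891587
u_B4 = 1.14 / sqrt(2) = 0.80610173
uc = sqrt(0.35433419^2 + 0.86544805^2 + 0.20167466^2 + 0.52891587^2 + 0.80610173^2) = 1.3582259
U = k * uc = 3 * 1.3582259
U = 4.0747

4.0747


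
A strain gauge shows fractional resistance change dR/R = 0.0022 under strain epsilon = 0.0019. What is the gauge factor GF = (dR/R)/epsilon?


GF = (dR/R) / epsilon
= 0.0022 / 0.0019
= 1.1579

1.1579


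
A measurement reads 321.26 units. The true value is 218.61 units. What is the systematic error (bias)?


Systematic error = measured - true
= 321.26 - 218.61
= 102.6500

102.6500


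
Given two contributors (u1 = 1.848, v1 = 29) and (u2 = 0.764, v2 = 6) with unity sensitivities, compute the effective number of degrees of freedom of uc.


uc = sqrt(u1^2 + u2^2) = sqrt(1.848^2 + 0.764^2) = 1.9997
v_eff = uc^4 / (u1^4/v1 + u2^4/v2)
= 1.9997^4 / (1.848^4/29 + 0.764^4/6)
= 15.990402 / 0.45895369
v_eff = 34.8410

34.8410


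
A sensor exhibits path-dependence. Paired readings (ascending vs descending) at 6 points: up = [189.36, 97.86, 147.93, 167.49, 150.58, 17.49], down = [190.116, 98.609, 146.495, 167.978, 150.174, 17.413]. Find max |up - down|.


|189.36 - 190.116| = 0.7560
|97.86 - 98.609| = 0.7490
|147.93 - 146.495| = 1.4350
|167.49 - 167.978| = 0.4880
|150.58 - 150.174| = 0.4060
|17.49 - 17.413| = 0.0770
hysteresis = max(diffs) = 1.4350

1.4350


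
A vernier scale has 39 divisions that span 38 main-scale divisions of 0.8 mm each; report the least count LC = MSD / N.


LC = MSD / n_div
= 0.8 / 39
= 0.0205

0.0205


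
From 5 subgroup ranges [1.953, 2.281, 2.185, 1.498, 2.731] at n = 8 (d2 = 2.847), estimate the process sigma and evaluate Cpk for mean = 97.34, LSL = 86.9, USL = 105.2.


R_bar = (1.953 + 2.281 + 2.185 + 1.498 + 2.731) / 5 = 2.1296
sigma = R_bar / d2 = 2.1296 / 2.847 = 0.74801545
Cp = (USL - LSL)/(6*sigma) = (105.2 - 86.9)/(6*0.74801545) = 4.0775
Cpu = (105.2 - 97.34)/(3*0.74801545) = 3.5026
Cpl = (97.34 - 86.9)/(3*0.74801545) = 4.6523
Cpk = min(Cpu, Cpl) = 3.5026

3.5026


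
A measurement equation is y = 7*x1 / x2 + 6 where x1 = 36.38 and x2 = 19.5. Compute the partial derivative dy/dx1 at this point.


y = 7*x1 / x2 + 6
dy/dx1 = 7/x2
Evaluate at x2 = 19.5: c1 = 7 / 19.5
c1 = 0.3590

0.3590


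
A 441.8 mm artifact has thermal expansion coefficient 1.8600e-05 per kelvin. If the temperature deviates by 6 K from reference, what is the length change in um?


dL = L * alpha * dT
= 441.8 * 1.8600e-05 * 6
= 0.0493049 mm
dL_um = 0.0493049 * 1000 = 49.3049 um

49.3049


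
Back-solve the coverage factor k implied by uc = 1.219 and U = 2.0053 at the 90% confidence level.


k = U / uc
k = 2.0053 / 1.219
k = 1.645

1.645


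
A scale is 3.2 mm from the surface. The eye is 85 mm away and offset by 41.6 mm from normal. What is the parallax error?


error = h * offset / d
= 3.2 * 41.6 / 85
= 1.5661

1.5661


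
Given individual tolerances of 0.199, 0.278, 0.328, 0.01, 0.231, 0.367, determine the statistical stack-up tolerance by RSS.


RSS = sqrt(0.199^2 + 0.278^2 + 0.328^2 + 0.01^2 + 0.231^2 + 0.367^2)
= sqrt(0.412619)
= 0.6424

0.6424


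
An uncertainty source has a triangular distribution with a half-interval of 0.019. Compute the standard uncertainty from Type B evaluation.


u_B = half_width / sqrt(6)
u_B = 0.019 / 2.4494897
u_B = 0.0078

0.0078


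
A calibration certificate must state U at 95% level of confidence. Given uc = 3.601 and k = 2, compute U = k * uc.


U = k * uc
U = 2 * 3.601
U = 7.2020

7.2020


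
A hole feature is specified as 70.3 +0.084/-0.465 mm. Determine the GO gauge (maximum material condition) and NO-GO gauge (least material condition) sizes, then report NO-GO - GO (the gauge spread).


GO = nominal - lower_tol (smallest hole = maximum material condition)
GO = 70.3 - 0.465 = 69.835
NO-GO = nominal + upper_tol (largest hole = least material condition)
NO-GO = 70.3 + 0.084 = 70.384
spread = NO-GO - GO = 70.384 - 69.835 = 0.5490

0.5490


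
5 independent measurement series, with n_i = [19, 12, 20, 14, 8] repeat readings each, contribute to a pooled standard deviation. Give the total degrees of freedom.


nu = sum_i (n_i - 1)
nu = ((19 - 1) + (12 - 1) + (20 - 1) + (14 - 1) + (8 - 1))
nu = 18 + 11 + 19 + 13 + 7
nu = 68

68


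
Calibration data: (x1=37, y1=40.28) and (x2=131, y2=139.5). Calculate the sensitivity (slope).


slope = (y2 - y1) / (x2 - x1)
= (139.5 - 40.28) / (131 - 37)
= 99.2200 / 94
= 1.0555

1.0555


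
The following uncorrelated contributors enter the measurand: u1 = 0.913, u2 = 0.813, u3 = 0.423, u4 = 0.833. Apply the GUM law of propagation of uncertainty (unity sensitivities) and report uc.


uc = sqrt(0.913^2 + 0.813^2 + 0.423^2 + 0.833^2)
uc = sqrt(2.367356)
uc = 1.5386

1.5386


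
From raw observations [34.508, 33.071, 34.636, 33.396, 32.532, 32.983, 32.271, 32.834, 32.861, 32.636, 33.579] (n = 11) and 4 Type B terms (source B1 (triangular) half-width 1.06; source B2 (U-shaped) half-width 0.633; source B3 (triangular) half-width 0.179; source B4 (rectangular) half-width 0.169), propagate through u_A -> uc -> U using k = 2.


mean = (34.508 + 33.071 + 34.636 + 33.396 + 32.532 + 32.983 + 32.271 + 32.834 + 32.861 + 32.636 + 33.579) / 11 = 33.20972727
s = sqrt(sum((x - mean)^2)/(n-1)) = 0.76772027
u_A = s / sqrt(n) = 0.76772027 / sqrt(11) = 0.23147637
u_B1 = 1.06 / sqrt(6) = 0.43274319
u_B2 = 0.633 / sqrt(2) = 0.44759859
u_B3 = 0.179 / sqrt(6) = 0.073076444
u_B4 = 0.169 / sqrt(3) = 0.097572195
uc = sqrt(0.23147637^2 + 0.43274319^2 + 0.44759859^2 + 0.073076444^2 + 0.097572195^2) = 0.67531694
U = k * uc = 2 * 0.67531694
U = 1.3506

1.3506


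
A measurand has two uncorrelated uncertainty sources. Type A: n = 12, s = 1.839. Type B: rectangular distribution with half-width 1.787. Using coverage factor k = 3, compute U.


u_A = s / sqrt(n) = 1.839 / sqrt(12) = 0.53087357
u_B = half_width / sqrt(3) = 1.787 / sqrt(3) = 1.0317249
uc = sqrt(u_A^2 + u_B^2) = sqrt(0.53087357^2 + 1.0317249^2) = 1.1602944
U = k * uc = 3 * 1.1602944
U = 3.4809

3.4809


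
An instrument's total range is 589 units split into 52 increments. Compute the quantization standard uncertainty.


resolution = range / divisions
resolution = 589 / 52 = 11.326923
u_res = resolution / (2*sqrt(3))
u_res = 11.326923 / 3.4641016
u_res = 3.2698

3.2698


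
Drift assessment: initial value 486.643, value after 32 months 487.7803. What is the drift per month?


rate = (v2 - v1) / months
= (487.7803 - 486.643) / 32
= 1.1373 / 32
= 0.0355

0.0355


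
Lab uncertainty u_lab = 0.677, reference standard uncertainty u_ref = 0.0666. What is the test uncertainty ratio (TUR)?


TUR = u_lab / u_ref
= 0.677 / 0.0666
= 10.1652

10.1652


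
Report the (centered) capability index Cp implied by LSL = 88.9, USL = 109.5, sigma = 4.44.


Cp = (USL - LSL) / (6 * sigma)
= (109.5 - 88.9) / (6 * 4.44)
= 20.6000 / 26.6400
= 0.7733

0.7733


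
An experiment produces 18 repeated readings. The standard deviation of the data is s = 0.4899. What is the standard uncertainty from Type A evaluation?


u_A = s / sqrt(n)
u_A = 0.4899 / sqrt(18)
u_A = 0.4899 / 4.2426407
u_A = 0.1155

0.1155


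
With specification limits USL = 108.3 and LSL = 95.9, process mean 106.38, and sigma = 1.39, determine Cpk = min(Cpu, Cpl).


Cpu = (USL - mean) / (3*sigma) = (108.3 - 106.38) / (3*1.39) = 0.4604
Cpl = (mean - LSL) / (3*sigma) = (106.38 - 95.9) / (3*1.39) = 2.5132
Cpk = min(Cpu, Cpl) = 0.4604

0.4604


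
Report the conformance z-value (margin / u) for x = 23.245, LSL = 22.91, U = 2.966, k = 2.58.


u = U / k = 2.966 / 2.58 = 1.1496124
margin = |LSL - x| = |22.91 - 23.245| = 0.335
z = margin / u = 0.335 / 1.1496124
z = 0.2914

0.2914


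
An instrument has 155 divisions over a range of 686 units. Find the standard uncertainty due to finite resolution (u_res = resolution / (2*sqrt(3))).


resolution = range / divisions
resolution = 686 / 155 = 4.4258065
u_res = resolution / (2*sqrt(3))
u_res = 4.4258065 / 3.4641016
u_res = 1.2776

1.2776


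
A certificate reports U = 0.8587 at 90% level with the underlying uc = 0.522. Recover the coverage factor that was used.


k = U / uc
k = 0.8587 / 0.522
k = 1.645

1.645


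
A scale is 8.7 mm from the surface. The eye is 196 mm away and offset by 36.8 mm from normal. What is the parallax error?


error = h * offset / d
= 8.7 * 36.8 / 196
= 1.6335

1.6335


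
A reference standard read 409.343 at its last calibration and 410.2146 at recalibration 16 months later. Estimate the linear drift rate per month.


rate = (v2 - v1) / months
= (410.2146 - 409.343) / 16
= 0.8716 / 16
= 0.0545

0.0545


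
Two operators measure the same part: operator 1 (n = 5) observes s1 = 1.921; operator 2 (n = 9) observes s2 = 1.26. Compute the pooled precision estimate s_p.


s_p = sqrt(((n1-1)*s1^2 + (n2-1)*s2^2) / (n1+n2-2))
numerator = (5-1)*1.921^2 + (9-1)*1.26^2 = 14.760964 + 12.7008 = 27.461764
denominator = 5 + 9 - 2 = 12
s_p^2 = 27.461764 / 12 = 2.2884803
s_p = sqrt(2.2884803) = 1.5128

1.5128


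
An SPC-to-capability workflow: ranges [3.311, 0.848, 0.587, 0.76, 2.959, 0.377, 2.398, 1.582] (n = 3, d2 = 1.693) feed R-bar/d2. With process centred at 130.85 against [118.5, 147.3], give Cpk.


R_bar = (3.311 + 0.848 + 0.587 + 0.76 + 2.959 + 0.377 + 2.398 + 1.582) / 8 = 1.60275
sigma = R_bar / d2 = 1.60275 / 1.693 = 0.94669226
Cp = (USL - LSL)/(6*sigma) = (147.3 - 118.5)/(6*0.94669226) = 5.0703
Cpu = (147.3 - 130.85)/(3*0.94669226) = 5.7921
Cpl = (130.85 - 118.5)/(3*0.94669226) = 4.3485
Cpk = min(Cpu, Cpl) = 4.3485

4.3485


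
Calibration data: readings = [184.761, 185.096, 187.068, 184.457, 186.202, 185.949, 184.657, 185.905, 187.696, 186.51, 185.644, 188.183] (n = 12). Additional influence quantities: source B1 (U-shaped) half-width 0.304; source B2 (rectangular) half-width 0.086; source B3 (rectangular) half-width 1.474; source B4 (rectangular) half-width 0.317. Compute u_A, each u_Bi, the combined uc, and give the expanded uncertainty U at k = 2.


mean = (184.761 + 185.096 + 187.068 + 184.457 + 186.202 + 185.949 + 184.657 + 185.905 + 187.696 + 186.51 + 185.644 + 188.183) / 12 = 186.0106667
s = sqrt(sum((x - mean)^2)/(n-1)) = 1.196862
u_A = s / sqrt(n) = 1.196862 / sqrt(12) = 0.3455043
u_B1 = 0.304 / sqrt(2) = 0.21496046
u_B2 = 0.086 / sqrt(3) = 0.049652123
u_B3 = 1.474 / sqrt(3) = 0.8510143
u_B4 = 0.317 / sqrt(3) = 0.18302004
uc = sqrt(0.3455043^2 + 0.21496046^2 + 0.049652123^2 + 0.8510143^2 + 0.18302004^2) = 0.9621685
U = k * uc = 2 * 0.9621685
U = 1.9243

1.9243


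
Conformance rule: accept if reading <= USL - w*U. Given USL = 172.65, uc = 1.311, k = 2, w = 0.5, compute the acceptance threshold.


U = k * uc = 2 * 1.311 = 2.622
guard band g = w * U = 0.5 * 2.622 = 1.311
AL = USL - g = 172.65 - 1.311
AL = 171.3390

171.3390


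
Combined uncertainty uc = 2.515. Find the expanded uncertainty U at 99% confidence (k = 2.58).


U = k * uc
U = 2.58 * 2.515
U = 6.4887

6.4887


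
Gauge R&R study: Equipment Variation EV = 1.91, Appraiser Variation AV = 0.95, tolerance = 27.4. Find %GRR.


GRR = sqrt(EV^2 + AV^2) = sqrt(1.91^2 + 0.95^2) = 2.1332135
%GRR = GRR / tol * 100 = 2.1332135 / 27.4 * 100
%GRR = 7.7855

7.7855


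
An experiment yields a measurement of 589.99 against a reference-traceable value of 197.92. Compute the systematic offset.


Systematic error = measured - true
= 589.99 - 197.92
= 392.0700

392.0700


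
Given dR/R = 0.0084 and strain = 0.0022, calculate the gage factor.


GF = (dR/R) / epsilon
= 0.0084 / 0.0022
= 3.8182

3.8182


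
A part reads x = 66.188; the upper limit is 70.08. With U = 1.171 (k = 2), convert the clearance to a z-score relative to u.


u = U / k = 1.171 / 2 = 0.5855
margin = |USL - x| = |70.08 - 66.188| = 3.892
z = margin / u = 3.892 / 0.5855
z = 6.6473

6.6473


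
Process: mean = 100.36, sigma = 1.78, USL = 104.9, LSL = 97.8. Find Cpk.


Cpu = (USL - mean) / (3*sigma) = (104.9 - 100.36) / (3*1.78) = 0.8502
Cpl = (mean - LSL) / (3*sigma) = (100.36 - 97.8) / (3*1.78) = 0.4794
Cpk = min(Cpu, Cpl) = 0.4794

0.4794


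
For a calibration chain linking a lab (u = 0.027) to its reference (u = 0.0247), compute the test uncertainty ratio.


TUR = u_lab / u_ref
= 0.027 / 0.0247
= 1.0931

1.0931


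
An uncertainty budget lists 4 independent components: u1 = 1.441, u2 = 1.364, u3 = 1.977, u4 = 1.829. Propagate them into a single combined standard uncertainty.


uc = sqrt(1.441^2 + 1.364^2 + 1.977^2 + 1.829^2)
uc = sqrt(11.190747)
uc = 3.3453

3.3453


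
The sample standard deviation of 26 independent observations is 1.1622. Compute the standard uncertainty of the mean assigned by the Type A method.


u_A = s / sqrt(n)
u_A = 1.1622 / sqrt(26)
u_A = 1.1622 / 5.0990195
u_A = 0.2279

0.2279


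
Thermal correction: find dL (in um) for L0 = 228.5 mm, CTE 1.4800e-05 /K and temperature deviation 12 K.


dL = L * alpha * dT
= 228.5 * 1.4800e-05 * 12
= 0.0405816 mm
dL_um = 0.0405816 * 1000 = 40.5816 um

40.5816


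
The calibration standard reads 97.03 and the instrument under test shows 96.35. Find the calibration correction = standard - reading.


Correction = standard - reading
= 97.03 - 96.35
= 0.6800

0.6800


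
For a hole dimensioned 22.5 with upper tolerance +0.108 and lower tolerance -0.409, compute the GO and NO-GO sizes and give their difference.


GO = nominal - lower_tol (smallest hole = maximum material condition)
GO = 22.5 - 0.409 = 22.091
NO-GO = nominal + upper_tol (largest hole = least material condition)
NO-GO = 22.5 + 0.108 = 22.608
spread = NO-GO - GO = 22.608 - 22.091 = 0.5170

0.5170


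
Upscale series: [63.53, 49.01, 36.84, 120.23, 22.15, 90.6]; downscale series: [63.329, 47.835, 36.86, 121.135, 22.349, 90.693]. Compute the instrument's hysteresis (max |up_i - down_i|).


|63.53 - 63.329| = 0.2010
|49.01 - 47.835| = 1.1750
|36.84 - 36.86| = 0.0200
|120.23 - 121.135| = 0.9050
|22.15 - 22.349| = 0.1990
|90.6 - 90.693| = 0.0930
hysteresis = max(diffs) = 1.1750

1.1750


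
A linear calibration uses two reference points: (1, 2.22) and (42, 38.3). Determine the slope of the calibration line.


slope = (y2 - y1) / (x2 - x1)
= (38.3 - 2.22) / (42 - 1)
= 36.0800 / 41
= 0.8800

0.8800


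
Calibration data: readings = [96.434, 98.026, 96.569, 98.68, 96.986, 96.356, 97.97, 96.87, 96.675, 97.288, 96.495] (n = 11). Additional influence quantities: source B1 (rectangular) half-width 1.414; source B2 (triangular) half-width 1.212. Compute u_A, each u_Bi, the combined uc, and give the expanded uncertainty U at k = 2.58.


mean = (96.434 + 98.026 + 96.569 + 98.68 + 96.986 + 96.356 + 97.97 + 96.87 + 96.675 + 97.288 + 96.495) / 11 = 97.12263636
s = sqrt(sum((x - mean)^2)/(n-1)) = 0.77666483
u_A = s / sqrt(n) = 0.77666483 / sqrt(11) = 0.23417326
u_B1 = 1.414 / sqrt(3) = 0.81637328
u_B2 = 1.212 / sqrt(6) = 0.49479693
uc = sqrt(0.23417326^2 + 0.81637328^2 + 0.49479693^2) = 0.98291732
U = k * uc = 2.58 * 0.98291732
U = 2.5359

2.5359


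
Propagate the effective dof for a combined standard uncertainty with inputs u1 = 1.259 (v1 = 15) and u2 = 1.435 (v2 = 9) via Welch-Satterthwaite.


uc = sqrt(u1^2 + u2^2) = sqrt(1.259^2 + 1.435^2) = 1.9090065
v_eff = uc^4 / (u1^4/v1 + u2^4/v2)
= 1.9090065^4 / (1.259^4/15 + 1.435^4/9)
= 13.280965 / 0.63865519
v_eff = 20.7952

20.7952


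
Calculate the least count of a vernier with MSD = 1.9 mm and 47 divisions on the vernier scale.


LC = MSD / n_div
= 1.9 / 47
= 0.0404

0.0404


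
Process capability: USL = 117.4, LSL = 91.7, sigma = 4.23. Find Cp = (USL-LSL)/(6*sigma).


Cp = (USL - LSL) / (6 * sigma)
= (117.4 - 91.7) / (6 * 4.23)
= 25.7000 / 25.3800
= 1.0126

1.0126


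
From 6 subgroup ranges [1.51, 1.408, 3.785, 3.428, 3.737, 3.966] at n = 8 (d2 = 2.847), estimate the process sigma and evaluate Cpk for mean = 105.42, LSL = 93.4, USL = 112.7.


R_bar = (1.51 + 1.408 + 3.785 + 3.428 + 3.737 + 3.966) / 6 = 2.9723333
sigma = R_bar / d2 = 2.9723333 / 2.847 = 1.0440229
Cp = (USL - LSL)/(6*sigma) = (112.7 - 93.4)/(6*1.0440229) = 3.0810
Cpu = (112.7 - 105.42)/(3*1.0440229) = 2.3243
Cpl = (105.42 - 93.4)/(3*1.0440229) = 3.8377
Cpk = min(Cpu, Cpl) = 2.3243

2.3243
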